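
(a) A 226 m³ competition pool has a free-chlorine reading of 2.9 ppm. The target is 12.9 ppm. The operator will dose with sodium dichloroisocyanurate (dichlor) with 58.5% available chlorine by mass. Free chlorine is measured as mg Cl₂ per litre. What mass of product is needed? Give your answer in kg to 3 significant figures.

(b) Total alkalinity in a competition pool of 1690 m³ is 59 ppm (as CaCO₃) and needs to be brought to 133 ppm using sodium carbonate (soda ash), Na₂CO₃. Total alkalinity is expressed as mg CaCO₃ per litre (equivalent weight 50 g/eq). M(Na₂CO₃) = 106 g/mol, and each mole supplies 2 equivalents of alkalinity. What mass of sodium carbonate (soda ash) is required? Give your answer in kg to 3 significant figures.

(a) 3.86 kg; (b) 133 kg

(a) Volume: 226 m³ = 226,000 L.
(a) Chlorine deficit: 12.9 − 2.9 = 10 ppm = 10 mg/L as Cl₂.
(a) Cl₂ equivalent needed: 10 mg/L × 226,000 L = 2,260,000 mg = 2260 g.
(a) Product at 58.5% available chlorine: 2260 / 0.585 = 3863 g.

(b) Volume: 1690 m³ = 1,690,000 L.
(b) Alkalinity to add: (133 − 59) = 74 mg/L as CaCO₃ × 1,690,000 L = 125,100 g as CaCO₃.
(b) Equivalents: 125,100 g ÷ 50 g/eq = 2501 eq.
(b) Each mole of Na₂CO₃ supplies 2 eq, so 2501 / 2 = 1251 mol.
(b) Mass: 1251 mol × 106 g/mol = 132,600 g.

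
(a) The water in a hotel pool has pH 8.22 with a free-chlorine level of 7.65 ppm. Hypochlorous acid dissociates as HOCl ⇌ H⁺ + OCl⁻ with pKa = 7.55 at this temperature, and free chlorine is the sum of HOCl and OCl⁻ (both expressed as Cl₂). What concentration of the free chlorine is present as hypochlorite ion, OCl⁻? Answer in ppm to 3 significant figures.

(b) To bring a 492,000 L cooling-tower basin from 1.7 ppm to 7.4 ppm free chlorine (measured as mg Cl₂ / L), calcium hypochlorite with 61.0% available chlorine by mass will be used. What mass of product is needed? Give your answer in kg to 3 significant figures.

(a) 6.30 ppm; (b) 4.60 kg

(a) [OCl⁻]/[HOCl] = 10^(pH − pKa) = 10^(8.22 − 7.55) = 10^0.67 = 4.677.
(a) Fraction as HOCl = 1 / (1 + 4.677) = 0.1761.
(a) OCl⁻ = (1 − 0.1761) × 7.65 ppm = 6.303 ppm.

(b) Chlorine deficit: 7.4 − 1.7 = 5.7 ppm = 5.7 mg/L as Cl₂.
(b) Cl₂ equivalent needed: 5.7 mg/L × 492,000 L = 2,804,000 mg = 2804 g.
(b) Product at 61.0% available chlorine: 2804 / 0.61 = 4597 g.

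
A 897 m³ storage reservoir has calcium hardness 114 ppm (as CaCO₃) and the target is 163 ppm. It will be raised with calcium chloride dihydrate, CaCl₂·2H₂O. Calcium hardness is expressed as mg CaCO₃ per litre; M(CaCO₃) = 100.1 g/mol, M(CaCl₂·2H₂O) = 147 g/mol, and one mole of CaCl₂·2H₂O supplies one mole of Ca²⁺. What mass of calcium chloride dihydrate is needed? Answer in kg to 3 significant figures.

Volume: 897 m³ = 897,000 L.
Hardness to add: (163 − 114) = 49 mg/L as CaCO₃ × 897,000 L = 43,950 g as CaCO₃.
Moles of Ca²⁺ (1 mol Ca²⁺ ≡ 1 mol CaCO₃): 43,950 / 100.1 g/mol = 439.1 mol.
Mass of CaCl₂·2H₂O: 439.1 × 147 = 64,550 g.

64.5 kg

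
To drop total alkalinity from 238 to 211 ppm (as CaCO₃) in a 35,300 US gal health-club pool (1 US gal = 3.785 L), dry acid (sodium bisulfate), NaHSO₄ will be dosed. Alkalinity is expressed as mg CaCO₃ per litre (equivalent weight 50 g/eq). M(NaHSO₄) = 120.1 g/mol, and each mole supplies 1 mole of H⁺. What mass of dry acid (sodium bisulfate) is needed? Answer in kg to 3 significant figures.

Volume: 35,300 US gal × 3.785 L/gal = 133,610 L.
Alkalinity to neutralize: (238 − 211) = 27 mg/L as CaCO₃ × 133,610 L = 3607 g as CaCO₃.
Equivalents of H⁺ required: 3607 ÷ 50 g/eq = 72.15 eq = 72.15 mol NaHSO₄.
Mass of NaHSO₄: 72.15 × 120.1 = 8665 g.

8.67 kg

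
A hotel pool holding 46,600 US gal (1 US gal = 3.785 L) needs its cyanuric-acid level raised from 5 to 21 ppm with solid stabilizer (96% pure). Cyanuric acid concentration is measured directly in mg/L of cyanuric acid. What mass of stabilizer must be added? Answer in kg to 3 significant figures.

Volume: 46,600 US gal × 3.785 L/gal = 176,381 L.
CYA to add: (21 − 5) = 16 mg/L × 176,381 L = 2822 g cyanuric acid.
At 96% purity: 2822 / 0.96 = 2940 g product.

2.94 kg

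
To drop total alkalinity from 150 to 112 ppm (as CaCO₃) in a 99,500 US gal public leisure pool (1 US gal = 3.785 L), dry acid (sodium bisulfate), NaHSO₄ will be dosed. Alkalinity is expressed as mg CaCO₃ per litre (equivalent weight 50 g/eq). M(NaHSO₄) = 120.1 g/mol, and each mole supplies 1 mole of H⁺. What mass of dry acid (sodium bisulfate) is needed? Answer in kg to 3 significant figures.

Volume: 99,500 US gal × 3.785 L/gal = 376,608 L.
Alkalinity to neutralize: (150 − 112) = 38 mg/L as CaCO₃ × 376,608 L = 14,310 g as CaCO₃.
Equivalents of H⁺ required: 14,310 ÷ 50 g/eq = 286.2 eq = 286.2 mol NaHSO₄.
Mass of NaHSO₄: 286.2 × 120.1 = 34,380 g.

34.4 kg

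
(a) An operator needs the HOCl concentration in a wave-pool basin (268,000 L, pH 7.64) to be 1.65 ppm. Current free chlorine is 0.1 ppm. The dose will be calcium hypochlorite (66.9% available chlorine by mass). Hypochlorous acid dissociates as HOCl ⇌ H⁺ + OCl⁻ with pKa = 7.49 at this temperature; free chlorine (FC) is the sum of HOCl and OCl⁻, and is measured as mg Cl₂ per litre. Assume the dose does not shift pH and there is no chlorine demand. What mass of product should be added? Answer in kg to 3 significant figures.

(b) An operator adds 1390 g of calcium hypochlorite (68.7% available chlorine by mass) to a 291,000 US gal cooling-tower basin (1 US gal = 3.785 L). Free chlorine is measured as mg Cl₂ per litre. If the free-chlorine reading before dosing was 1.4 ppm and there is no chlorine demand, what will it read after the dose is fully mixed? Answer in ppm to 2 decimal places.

(a) 1.55 kg; (b) 2.27 ppm

(a) [OCl⁻]/[HOCl] = 10^(pH − pKa) = 10^(7.64 − 7.49) = 1.413; fraction as HOCl = 1/(1 + 1.413) = 0.4145.
(a) Free chlorine required for 1.65 ppm HOCl: 1.65 / 0.4145 = 3.981 ppm.
(a) FC to add: 3.981 − 0.1 = 3.881 mg/L as Cl₂.
(a) Cl₂ equivalent: 3.881 mg/L × 268,000 L = 1040 g.
(a) Product at 66.9% available Cl: 1040 / 0.669 = 1555 g.

(b) Volume: 291,000 US gal × 3.785 L/gal = 1,101,435 L.
(b) Available chlorine delivered: 1390 g × 0.687 = 954.9 g as Cl₂.
(b) Concentration rise: 954.9 g / 1,101,435 L = 0.867 mg/L = 0.87 ppm.
(b) Final FC: 1.4 + 0.87 = 2.27 ppm.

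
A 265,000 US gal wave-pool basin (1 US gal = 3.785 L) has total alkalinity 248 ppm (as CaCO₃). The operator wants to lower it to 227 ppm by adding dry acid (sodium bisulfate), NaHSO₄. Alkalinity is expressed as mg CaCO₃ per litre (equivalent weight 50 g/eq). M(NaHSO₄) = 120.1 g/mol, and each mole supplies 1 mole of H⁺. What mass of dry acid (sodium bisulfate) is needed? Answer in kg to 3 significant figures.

50.6 kg

Volume: 265,000 US gal × 3.785 L/gal = 1,003,025 L.
Alkalinity to neutralize: (248 − 227) = 21 mg/L as CaCO₃ × 1,003,025 L = 21,060 g as CaCO₃.
Equivalents of H⁺ required: 21,060 ÷ 50 g/eq = 421.3 eq = 421.3 mol NaHSO₄.
Mass of NaHSO₄: 421.3 × 120.1 = 50,590 g.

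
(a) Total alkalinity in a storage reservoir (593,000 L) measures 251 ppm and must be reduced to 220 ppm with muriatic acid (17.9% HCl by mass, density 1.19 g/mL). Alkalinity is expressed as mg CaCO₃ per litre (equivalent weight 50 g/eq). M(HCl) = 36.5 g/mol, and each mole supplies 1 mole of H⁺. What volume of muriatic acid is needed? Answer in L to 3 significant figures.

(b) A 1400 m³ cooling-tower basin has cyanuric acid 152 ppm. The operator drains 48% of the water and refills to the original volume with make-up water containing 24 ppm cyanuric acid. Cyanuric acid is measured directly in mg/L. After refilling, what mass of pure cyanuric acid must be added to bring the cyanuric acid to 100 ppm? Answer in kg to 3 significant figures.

(a) 63.0 L; (b) 13.2 kg

(a) Alkalinity to neutralize: (251 − 220) = 31 mg/L as CaCO₃ × 593,000 L = 18,380 g as CaCO₃.
(a) Equivalents of H⁺ required: 18,380 ÷ 50 g/eq = 367.7 eq = 367.7 mol HCl.
(a) Mass of HCl: 367.7 × 36.5 = 13,420 g.
(a) Mass of 17.9% solution: 13,420 / 0.179 = 74,970 g.
(a) Volume: 74,970 g ÷ 1.19 g/mL = 63,000 mL.

(b) Volume: 1400 m³ = 1,400,000 L.
(b) After draining 48% and refilling: 152 × 0.52 + 24 × 0.48 = 90.56 ppm.
(b) Deficit to target: 100 − 90.56 = 9.44 mg/L.
(b) Mass: 9.44 mg/L × 1,400,000 L = 13,220 g cyanuric acid.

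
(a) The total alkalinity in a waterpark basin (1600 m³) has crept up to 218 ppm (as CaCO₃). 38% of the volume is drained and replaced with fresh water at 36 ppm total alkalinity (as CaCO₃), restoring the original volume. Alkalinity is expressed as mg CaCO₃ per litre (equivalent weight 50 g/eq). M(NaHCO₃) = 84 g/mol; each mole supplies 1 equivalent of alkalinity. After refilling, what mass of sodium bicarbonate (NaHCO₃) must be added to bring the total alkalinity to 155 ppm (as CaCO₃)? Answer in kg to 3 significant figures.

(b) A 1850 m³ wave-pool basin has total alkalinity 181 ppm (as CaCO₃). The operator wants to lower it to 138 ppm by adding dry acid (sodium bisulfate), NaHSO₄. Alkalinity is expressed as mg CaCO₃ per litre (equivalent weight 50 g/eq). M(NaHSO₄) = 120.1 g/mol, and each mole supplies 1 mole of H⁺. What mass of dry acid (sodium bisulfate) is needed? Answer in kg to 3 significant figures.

(a) 16.6 kg; (b) 191 kg

(a) Volume: 1600 m³ = 1,600,000 L.
(a) After draining 38% and refilling: 218 × 0.62 + 36 × 0.38 = 148.84 ppm.
(a) Deficit to target: 155 − 148.84 = 6.16 mg/L.
(a) As CaCO₃: 6.16 mg/L × 1,600,000 L = 9856 g; ÷ 50 g/eq ÷ 1 = 197.1 mol NaHCO₃.
(a) Mass: 197.1 × 84 = 16,560 g.

(b) Volume: 1850 m³ = 1,850,000 L.
(b) Alkalinity to neutralize: (181 − 138) = 43 mg/L as CaCO₃ × 1,850,000 L = 79,550 g as CaCO₃.
(b) Equivalents of H⁺ required: 79,550 ÷ 50 g/eq = 1591 eq = 1591 mol NaHSO₄.
(b) Mass of NaHSO₄: 1591 × 120.1 = 191,100 g.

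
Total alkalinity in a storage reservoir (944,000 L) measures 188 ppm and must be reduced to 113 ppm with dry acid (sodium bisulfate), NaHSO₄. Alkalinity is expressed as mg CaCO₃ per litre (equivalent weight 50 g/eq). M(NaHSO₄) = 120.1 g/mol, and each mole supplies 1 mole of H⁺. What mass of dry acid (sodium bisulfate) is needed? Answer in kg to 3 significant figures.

Alkalinity to neutralize: (188 − 113) = 75 mg/L as CaCO₃ × 944,000 L = 70,800 g as CaCO₃.
Equivalents of H⁺ required: 70,800 ÷ 50 g/eq = 1416 eq = 1416 mol NaHSO₄.
Mass of NaHSO₄: 1416 × 120.1 = 170,100 g.

170 kg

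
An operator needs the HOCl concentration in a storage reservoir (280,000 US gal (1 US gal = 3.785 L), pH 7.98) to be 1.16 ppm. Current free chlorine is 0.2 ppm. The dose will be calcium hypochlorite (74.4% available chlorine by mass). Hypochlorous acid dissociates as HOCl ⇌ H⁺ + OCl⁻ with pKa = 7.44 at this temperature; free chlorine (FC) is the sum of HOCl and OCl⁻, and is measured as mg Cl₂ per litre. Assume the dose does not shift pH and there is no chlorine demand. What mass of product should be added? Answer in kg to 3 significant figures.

7.10 kg

Volume: 280,000 US gal × 3.785 L/gal = 1,059,800 L.
[OCl⁻]/[HOCl] = 10^(pH − pKa) = 10^(7.98 − 7.44) = 3.467; fraction as HOCl = 1/(1 + 3.467) = 0.2238.
Free chlorine required for 1.16 ppm HOCl: 1.16 / 0.2238 = 5.182 ppm.
FC to add: 5.182 − 0.2 = 4.982 mg/L as Cl₂.
Cl₂ equivalent: 4.982 mg/L × 1,059,800 L = 5280 g.
Product at 74.4% available Cl: 5280 / 0.744 = 7097 g.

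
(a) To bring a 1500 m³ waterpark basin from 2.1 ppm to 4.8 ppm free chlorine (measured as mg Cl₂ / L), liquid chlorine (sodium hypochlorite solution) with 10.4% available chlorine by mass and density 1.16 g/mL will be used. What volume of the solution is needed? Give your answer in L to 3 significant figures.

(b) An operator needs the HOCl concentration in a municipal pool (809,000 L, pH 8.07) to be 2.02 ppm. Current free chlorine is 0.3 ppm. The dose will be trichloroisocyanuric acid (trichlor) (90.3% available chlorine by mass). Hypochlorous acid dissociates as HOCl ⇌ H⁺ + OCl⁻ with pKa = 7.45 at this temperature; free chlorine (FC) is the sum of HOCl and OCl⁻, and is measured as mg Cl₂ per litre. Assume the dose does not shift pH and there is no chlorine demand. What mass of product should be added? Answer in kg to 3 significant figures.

(a) Volume: 1500 m³ = 1,500,000 L.
(a) Chlorine deficit: 4.8 − 2.1 = 2.7 ppm = 2.7 mg/L as Cl₂.
(a) Cl₂ equivalent needed: 2.7 mg/L × 1,500,000 L = 4,050,000 mg = 4050 g.
(a) Product at 10.4% available chlorine: 4050 / 0.104 = 38,940 g.
(a) Volume at density 1.16 g/mL: 38,940 g ÷ 1.16 g/mL = 33,570 mL.

(b) [OCl⁻]/[HOCl] = 10^(pH − pKa) = 10^(8.07 − 7.45) = 4.169; fraction as HOCl = 1/(1 + 4.169) = 0.1935.
(b) Free chlorine required for 2.02 ppm HOCl: 2.02 / 0.1935 = 10.44 ppm.
(b) FC to add: 10.44 − 0.3 = 10.14 mg/L as Cl₂.
(b) Cl₂ equivalent: 10.14 mg/L × 809,000 L = 8204 g.
(b) Product at 90.3% available Cl: 8204 / 0.903 = 9085 g.

(a) 33.6 L; (b) 9.09 kg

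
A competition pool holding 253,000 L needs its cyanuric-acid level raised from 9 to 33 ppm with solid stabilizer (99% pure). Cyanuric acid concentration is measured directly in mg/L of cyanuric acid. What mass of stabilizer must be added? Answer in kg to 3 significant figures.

CYA to add: (33 − 9) = 24 mg/L × 253,000 L = 6072 g cyanuric acid.
At 99% purity: 6072 / 0.99 = 6133 g product.

6.13 kg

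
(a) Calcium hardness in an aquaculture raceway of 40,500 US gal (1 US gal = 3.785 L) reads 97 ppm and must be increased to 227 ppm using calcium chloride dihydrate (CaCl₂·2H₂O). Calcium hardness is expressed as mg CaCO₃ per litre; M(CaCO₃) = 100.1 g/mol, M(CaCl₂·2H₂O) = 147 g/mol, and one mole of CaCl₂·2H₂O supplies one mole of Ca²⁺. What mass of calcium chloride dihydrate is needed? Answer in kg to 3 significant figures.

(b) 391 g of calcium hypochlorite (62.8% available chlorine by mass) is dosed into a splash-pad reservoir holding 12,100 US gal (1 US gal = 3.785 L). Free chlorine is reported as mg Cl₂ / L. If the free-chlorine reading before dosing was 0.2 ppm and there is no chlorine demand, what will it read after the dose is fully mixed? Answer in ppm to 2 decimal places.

(a) 29.3 kg; (b) 5.56 ppm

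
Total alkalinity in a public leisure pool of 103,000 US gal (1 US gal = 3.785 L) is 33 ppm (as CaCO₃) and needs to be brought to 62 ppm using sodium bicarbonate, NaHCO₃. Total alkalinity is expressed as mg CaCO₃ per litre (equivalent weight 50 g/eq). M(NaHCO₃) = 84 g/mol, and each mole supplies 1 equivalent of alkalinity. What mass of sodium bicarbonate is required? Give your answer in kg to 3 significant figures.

Volume: 103,000 US gal × 3.785 L/gal = 389,855 L.
Alkalinity to add: (62 − 33) = 29 mg/L as CaCO₃ × 389,855 L = 11,310 g as CaCO₃.
Equivalents: 11,310 g ÷ 50 g/eq = 226.1 eq.
NaHCO₃ supplies 1 eq per mole → 226.1 mol.
Mass: 226.1 mol × 84 g/mol = 18,990 g.

19.0 kg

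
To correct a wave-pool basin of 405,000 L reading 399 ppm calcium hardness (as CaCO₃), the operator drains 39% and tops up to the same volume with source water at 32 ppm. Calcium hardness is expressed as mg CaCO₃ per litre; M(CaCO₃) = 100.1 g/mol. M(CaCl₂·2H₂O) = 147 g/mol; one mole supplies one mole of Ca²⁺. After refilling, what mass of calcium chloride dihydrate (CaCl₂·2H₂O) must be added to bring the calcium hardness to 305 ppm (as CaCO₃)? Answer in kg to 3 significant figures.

After draining 39% and refilling: 399 × 0.61 + 32 × 0.39 = 255.87 ppm.
Deficit to target: 305 − 255.87 = 49.13 mg/L.
As CaCO₃: 49.13 mg/L × 405,000 L = 19,900 g; ÷ 100.1 = 198.8 mol Ca²⁺.
Mass: 198.8 × 147 = 29,220 g.

29.2 kg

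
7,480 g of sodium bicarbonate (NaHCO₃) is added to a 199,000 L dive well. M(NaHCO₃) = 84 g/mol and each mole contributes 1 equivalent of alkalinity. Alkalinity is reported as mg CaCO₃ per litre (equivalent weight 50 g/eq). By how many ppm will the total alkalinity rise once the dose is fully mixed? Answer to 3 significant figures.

22.4 ppm

Moles of NaHCO₃: 7,480 g ÷ 84 g/mol = 89.05 mol → 89.05 eq of alkalinity.
As CaCO₃: 89.05 eq × 50 g/eq = 4452 g.
Rise: 4452 g / 199,000 L × 1000 = 22.37 mg/L.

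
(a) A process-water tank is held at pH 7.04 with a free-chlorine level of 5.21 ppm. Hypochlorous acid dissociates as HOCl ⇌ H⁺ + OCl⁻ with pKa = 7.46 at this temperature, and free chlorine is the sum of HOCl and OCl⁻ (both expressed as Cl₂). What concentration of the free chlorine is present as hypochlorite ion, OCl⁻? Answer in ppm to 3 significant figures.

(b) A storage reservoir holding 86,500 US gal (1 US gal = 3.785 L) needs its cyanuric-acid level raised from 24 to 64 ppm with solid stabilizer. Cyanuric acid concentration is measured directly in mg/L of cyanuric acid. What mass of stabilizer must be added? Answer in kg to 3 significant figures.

(a) 1.44 ppm; (b) 13.1 kg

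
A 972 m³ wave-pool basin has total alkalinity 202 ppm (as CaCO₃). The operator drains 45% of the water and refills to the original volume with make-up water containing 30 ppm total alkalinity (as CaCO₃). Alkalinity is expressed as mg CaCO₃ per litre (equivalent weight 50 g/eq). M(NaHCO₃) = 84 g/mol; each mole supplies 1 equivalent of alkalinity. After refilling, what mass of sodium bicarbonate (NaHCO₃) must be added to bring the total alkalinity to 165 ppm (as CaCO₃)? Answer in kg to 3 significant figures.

Volume: 972 m³ = 972,000 L.
After draining 45% and refilling: 202 × 0.55 + 30 × 0.45 = 124.6 ppm.
Deficit to target: 165 − 124.6 = 40.4 mg/L.
As CaCO₃: 40.4 mg/L × 972,000 L = 39,270 g; ÷ 50 g/eq ÷ 1 = 785.4 mol NaHCO₃.
Mass: 785.4 × 84 = 65,970 g.

66.0 kg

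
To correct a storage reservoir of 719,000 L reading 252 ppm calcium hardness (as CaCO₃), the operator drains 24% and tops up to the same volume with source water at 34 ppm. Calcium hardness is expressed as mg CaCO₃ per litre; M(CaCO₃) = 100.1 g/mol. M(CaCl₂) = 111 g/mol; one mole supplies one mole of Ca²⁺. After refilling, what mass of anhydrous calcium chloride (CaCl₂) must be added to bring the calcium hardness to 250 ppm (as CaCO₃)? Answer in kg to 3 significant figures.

40.1 kg

After draining 24% and refilling: 252 × 0.76 + 34 × 0.24 = 199.68 ppm.
Deficit to target: 250 − 199.68 = 50.32 mg/L.
As CaCO₃: 50.32 mg/L × 719,000 L = 36,180 g; ÷ 100.1 = 361.4 mol Ca²⁺.
Mass: 361.4 × 111 = 40,120 g.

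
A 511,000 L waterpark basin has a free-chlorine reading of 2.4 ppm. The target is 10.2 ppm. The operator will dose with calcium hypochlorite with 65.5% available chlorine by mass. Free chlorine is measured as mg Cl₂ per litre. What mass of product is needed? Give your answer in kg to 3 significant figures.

Chlorine deficit: 10.2 − 2.4 = 7.8 ppm = 7.8 mg/L as Cl₂.
Cl₂ equivalent needed: 7.8 mg/L × 511,000 L = 3,986,000 mg = 3986 g.
Product at 65.5% available chlorine: 3986 / 0.655 = 6085 g.

6.09 kg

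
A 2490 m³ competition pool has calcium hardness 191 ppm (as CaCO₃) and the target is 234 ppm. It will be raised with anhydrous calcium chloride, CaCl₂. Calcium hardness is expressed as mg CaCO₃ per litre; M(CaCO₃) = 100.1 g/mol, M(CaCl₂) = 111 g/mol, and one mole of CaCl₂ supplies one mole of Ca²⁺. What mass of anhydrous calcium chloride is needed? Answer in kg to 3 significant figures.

Volume: 2490 m³ = 2,490,000 L.
Hardness to add: (234 − 191) = 43 mg/L as CaCO₃ × 2,490,000 L = 107,100 g as CaCO₃.
Moles of Ca²⁺ (1 mol Ca²⁺ ≡ 1 mol CaCO₃): 107,100 / 100.1 g/mol = 1070 mol.
Mass of CaCl₂: 1070 × 111 = 118,700 g.

119 kg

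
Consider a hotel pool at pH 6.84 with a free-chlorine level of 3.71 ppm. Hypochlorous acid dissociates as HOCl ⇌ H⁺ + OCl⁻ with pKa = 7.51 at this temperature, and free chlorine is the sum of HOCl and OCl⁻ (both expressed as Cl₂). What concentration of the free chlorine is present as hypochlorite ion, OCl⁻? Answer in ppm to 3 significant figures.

[OCl⁻]/[HOCl] = 10^(pH − pKa) = 10^(6.84 − 7.51) = 10^-0.67 = 0.2138.
Fraction as HOCl = 1 / (1 + 0.2138) = 0.8239.
OCl⁻ = (1 − 0.8239) × 3.71 ppm = 0.6535 ppm.

0.653 ppm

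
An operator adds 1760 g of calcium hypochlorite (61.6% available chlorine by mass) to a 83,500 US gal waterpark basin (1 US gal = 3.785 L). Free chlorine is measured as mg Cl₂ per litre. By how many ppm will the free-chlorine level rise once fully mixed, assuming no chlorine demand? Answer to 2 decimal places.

3.43 ppm

Volume: 83,500 US gal × 3.785 L/gal = 316,048 L.
Available chlorine delivered: 1760 g × 0.616 = 1084 g as Cl₂.
Concentration rise: 1084 g / 316,048 L = 3.43 mg/L = 3.43 ppm.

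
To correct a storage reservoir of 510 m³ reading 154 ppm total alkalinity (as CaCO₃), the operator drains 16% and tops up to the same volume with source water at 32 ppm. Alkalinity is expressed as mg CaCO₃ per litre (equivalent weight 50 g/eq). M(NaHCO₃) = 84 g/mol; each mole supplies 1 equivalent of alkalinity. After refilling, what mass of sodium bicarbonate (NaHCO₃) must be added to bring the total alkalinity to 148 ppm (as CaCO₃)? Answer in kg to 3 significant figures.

Volume: 510 m³ = 510,000 L.
After draining 16% and refilling: 154 × 0.84 + 32 × 0.16 = 134.48 ppm.
Deficit to target: 148 − 134.48 = 13.52 mg/L.
As CaCO₃: 13.52 mg/L × 510,000 L = 6895 g; ÷ 50 g/eq ÷ 1 = 137.9 mol NaHCO₃.
Mass: 137.9 × 84 = 11,580 g.

11.6 kg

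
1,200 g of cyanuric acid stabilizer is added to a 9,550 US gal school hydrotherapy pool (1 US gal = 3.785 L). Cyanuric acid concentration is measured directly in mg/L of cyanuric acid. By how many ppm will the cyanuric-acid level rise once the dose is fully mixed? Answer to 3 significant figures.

33.2 ppm

Volume: 9,550 US gal × 3.785 L/gal = 36,147 L.
Rise: 1,200 g / 36,147 L × 1000 = 33.2 mg/L.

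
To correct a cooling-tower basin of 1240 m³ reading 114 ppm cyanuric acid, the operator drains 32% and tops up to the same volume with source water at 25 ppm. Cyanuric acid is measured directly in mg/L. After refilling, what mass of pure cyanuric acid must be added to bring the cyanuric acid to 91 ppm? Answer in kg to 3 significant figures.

6.80 kg

Volume: 1240 m³ = 1,240,000 L.
After draining 32% and refilling: 114 × 0.68 + 25 × 0.32 = 85.52 ppm.
Deficit to target: 91 − 85.52 = 5.48 mg/L.
Mass: 5.48 mg/L × 1,240,000 L = 6795 g cyanuric acid.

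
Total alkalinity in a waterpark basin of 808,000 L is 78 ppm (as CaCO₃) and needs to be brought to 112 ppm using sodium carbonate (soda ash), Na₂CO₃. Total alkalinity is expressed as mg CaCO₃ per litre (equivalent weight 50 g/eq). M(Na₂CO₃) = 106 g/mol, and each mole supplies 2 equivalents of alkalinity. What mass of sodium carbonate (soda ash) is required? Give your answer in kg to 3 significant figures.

29.1 kg

Alkalinity to add: (112 − 78) = 34 mg/L as CaCO₃ × 808,000 L = 27,470 g as CaCO₃.
Equivalents: 27,470 g ÷ 50 g/eq = 549.4 eq.
Each mole of Na₂CO₃ supplies 2 eq, so 549.4 / 2 = 274.7 mol.
Mass: 274.7 mol × 106 g/mol = 29,120 g.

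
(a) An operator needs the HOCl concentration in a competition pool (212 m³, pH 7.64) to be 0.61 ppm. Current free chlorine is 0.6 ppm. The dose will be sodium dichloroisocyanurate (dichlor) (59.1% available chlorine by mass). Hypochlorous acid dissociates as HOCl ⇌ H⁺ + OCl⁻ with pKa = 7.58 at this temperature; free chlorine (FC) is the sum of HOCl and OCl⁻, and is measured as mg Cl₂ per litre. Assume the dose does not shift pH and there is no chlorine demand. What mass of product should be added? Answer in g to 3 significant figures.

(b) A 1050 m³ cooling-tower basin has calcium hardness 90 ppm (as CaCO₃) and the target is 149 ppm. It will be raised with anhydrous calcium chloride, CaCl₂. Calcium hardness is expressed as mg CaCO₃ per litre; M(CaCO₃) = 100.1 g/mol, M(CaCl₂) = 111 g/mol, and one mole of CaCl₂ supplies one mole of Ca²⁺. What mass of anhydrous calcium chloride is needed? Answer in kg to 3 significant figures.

(a) 255 g; (b) 68.7 kg

(a) Volume: 212 m³ = 212,000 L.
(a) [OCl⁻]/[HOCl] = 10^(pH − pKa) = 10^(7.64 − 7.58) = 1.148; fraction as HOCl = 1/(1 + 1.148) = 0.4655.
(a) Free chlorine required for 0.61 ppm HOCl: 0.61 / 0.4655 = 1.31 ppm.
(a) FC to add: 1.31 − 0.6 = 0.7104 mg/L as Cl₂.
(a) Cl₂ equivalent: 0.7104 mg/L × 212,000 L = 150.6 g.
(a) Product at 59.1% available Cl: 150.6 / 0.591 = 254.8 g.

(b) Volume: 1050 m³ = 1,050,000 L.
(b) Hardness to add: (149 − 90) = 59 mg/L as CaCO₃ × 1,050,000 L = 61,950 g as CaCO₃.
(b) Moles of Ca²⁺ (1 mol Ca²⁺ ≡ 1 mol CaCO₃): 61,950 / 100.1 g/mol = 618.9 mol.
(b) Mass of CaCl₂: 618.9 × 111 = 68,700 g.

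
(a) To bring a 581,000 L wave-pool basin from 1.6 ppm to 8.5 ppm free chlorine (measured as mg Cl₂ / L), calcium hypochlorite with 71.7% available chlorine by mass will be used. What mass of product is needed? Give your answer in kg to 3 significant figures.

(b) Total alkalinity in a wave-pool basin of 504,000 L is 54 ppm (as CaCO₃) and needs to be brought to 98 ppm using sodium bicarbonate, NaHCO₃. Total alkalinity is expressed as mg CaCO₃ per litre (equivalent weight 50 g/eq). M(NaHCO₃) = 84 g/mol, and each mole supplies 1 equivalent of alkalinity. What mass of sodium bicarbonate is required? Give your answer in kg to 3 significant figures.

(a) Chlorine deficit: 8.5 − 1.6 = 6.9 ppm = 6.9 mg/L as Cl₂.
(a) Cl₂ equivalent needed: 6.9 mg/L × 581,000 L = 4,009,000 mg = 4009 g.
(a) Product at 71.7% available chlorine: 4009 / 0.717 = 5591 g.

(b) Alkalinity to add: (98 − 54) = 44 mg/L as CaCO₃ × 504,000 L = 22,180 g as CaCO₃.
(b) Equivalents: 22,180 g ÷ 50 g/eq = 443.5 eq.
(b) NaHCO₃ supplies 1 eq per mole → 443.5 mol.
(b) Mass: 443.5 mol × 84 g/mol = 37,260 g.

(a) 5.59 kg; (b) 37.3 kg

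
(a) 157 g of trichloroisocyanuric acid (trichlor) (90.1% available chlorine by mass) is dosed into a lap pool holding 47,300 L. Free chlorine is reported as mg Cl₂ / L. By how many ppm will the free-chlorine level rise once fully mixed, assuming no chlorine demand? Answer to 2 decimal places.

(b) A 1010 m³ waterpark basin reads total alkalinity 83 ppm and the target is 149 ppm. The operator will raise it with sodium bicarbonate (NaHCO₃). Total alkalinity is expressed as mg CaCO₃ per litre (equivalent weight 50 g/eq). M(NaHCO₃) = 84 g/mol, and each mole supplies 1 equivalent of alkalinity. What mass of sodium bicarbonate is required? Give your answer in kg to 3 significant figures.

(a) 2.99 ppm; (b) 112 kg

(a) Available chlorine delivered: 157 g × 0.901 = 141.5 g as Cl₂.
(a) Concentration rise: 141.5 g / 47,300 L = 2.991 mg/L = 2.99 ppm.

(b) Volume: 1010 m³ = 1,010,000 L.
(b) Alkalinity to add: (149 − 83) = 66 mg/L as CaCO₃ × 1,010,000 L = 66,660 g as CaCO₃.
(b) Equivalents: 66,660 g ÷ 50 g/eq = 1333 eq.
(b) NaHCO₃ supplies 1 eq per mole → 1333 mol.
(b) Mass: 1333 mol × 84 g/mol = 112,000 g.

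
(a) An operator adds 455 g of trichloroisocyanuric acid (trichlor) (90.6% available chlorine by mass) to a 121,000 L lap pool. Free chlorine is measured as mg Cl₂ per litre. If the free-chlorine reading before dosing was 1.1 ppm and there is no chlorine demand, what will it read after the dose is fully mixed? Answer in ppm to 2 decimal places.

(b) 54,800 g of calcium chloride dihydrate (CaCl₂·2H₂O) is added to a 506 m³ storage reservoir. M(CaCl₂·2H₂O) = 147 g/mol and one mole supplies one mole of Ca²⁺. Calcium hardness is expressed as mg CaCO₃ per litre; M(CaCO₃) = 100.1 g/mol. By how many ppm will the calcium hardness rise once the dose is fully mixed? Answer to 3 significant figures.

(a) 4.51 ppm; (b) 73.7 ppm

(a) Available chlorine delivered: 455 g × 0.906 = 412.2 g as Cl₂.
(a) Concentration rise: 412.2 g / 121,000 L = 3.407 mg/L = 3.41 ppm.
(a) Final FC: 1.1 + 3.41 = 4.51 ppm.

(b) Volume: 506 m³ = 506,000 L.
(b) Moles of Ca²⁺: 54,800 g ÷ 147 g/mol = 372.8 mol.
(b) As CaCO₃: 372.8 mol × 100.1 g/mol = 37,320 g.
(b) Rise: 37,320 g / 506,000 L × 1000 = 73.75 mg/L.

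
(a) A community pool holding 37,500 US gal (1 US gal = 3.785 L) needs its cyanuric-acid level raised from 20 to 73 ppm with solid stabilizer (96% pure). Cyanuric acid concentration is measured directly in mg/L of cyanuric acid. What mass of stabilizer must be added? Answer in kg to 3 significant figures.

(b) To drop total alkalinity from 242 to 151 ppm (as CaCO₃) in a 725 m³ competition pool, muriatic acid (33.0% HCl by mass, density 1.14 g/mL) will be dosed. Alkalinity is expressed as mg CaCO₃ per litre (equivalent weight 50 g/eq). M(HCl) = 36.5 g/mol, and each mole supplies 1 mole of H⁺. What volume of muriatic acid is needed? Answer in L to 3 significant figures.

(a) 7.84 kg; (b) 128 L

(a) Volume: 37,500 US gal × 3.785 L/gal = 141,938 L.
(a) CYA to add: (73 − 20) = 53 mg/L × 141,938 L = 7523 g cyanuric acid.
(a) At 96% purity: 7523 / 0.96 = 7836 g product.

(b) Volume: 725 m³ = 725,000 L.
(b) Alkalinity to neutralize: (242 − 151) = 91 mg/L as CaCO₃ × 725,000 L = 65,980 g as CaCO₃.
(b) Equivalents of H⁺ required: 65,980 ÷ 50 g/eq = 1320 eq = 1320 mol HCl.
(b) Mass of HCl: 1320 × 36.5 = 48,160 g.
(b) Mass of 33.0% solution: 48,160 / 0.33 = 145,900 g.
(b) Volume: 145,900 g ÷ 1.14 g/mL = 128,000 mL.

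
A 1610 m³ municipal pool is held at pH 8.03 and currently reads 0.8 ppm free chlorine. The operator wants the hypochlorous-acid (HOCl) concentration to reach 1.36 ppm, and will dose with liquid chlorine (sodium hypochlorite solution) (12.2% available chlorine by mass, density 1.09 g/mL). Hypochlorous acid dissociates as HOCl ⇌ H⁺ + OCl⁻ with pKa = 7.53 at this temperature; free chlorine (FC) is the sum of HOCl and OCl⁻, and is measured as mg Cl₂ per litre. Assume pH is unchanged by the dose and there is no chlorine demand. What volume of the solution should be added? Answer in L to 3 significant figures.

58.8 L

Volume: 1610 m³ = 1,610,000 L.
[OCl⁻]/[HOCl] = 10^(pH − pKa) = 10^(8.03 − 7.53) = 3.162; fraction as HOCl = 1/(1 + 3.162) = 0.2403.
Free chlorine required for 1.36 ppm HOCl: 1.36 / 0.2403 = 5.661 ppm.
FC to add: 5.661 − 0.8 = 4.861 mg/L as Cl₂.
Cl₂ equivalent: 4.861 mg/L × 1,610,000 L = 7826 g.
Product at 12.2% available Cl: 7826 / 0.122 = 64,150 g.
Volume: 64,150 g ÷ 1.09 g/mL = 58,850 mL.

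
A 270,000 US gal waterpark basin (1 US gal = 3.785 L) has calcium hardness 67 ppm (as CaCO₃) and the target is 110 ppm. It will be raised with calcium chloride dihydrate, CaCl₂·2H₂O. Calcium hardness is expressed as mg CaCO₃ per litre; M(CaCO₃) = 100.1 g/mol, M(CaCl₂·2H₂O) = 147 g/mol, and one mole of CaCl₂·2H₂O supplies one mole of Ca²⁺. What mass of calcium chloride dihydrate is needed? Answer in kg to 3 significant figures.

64.5 kg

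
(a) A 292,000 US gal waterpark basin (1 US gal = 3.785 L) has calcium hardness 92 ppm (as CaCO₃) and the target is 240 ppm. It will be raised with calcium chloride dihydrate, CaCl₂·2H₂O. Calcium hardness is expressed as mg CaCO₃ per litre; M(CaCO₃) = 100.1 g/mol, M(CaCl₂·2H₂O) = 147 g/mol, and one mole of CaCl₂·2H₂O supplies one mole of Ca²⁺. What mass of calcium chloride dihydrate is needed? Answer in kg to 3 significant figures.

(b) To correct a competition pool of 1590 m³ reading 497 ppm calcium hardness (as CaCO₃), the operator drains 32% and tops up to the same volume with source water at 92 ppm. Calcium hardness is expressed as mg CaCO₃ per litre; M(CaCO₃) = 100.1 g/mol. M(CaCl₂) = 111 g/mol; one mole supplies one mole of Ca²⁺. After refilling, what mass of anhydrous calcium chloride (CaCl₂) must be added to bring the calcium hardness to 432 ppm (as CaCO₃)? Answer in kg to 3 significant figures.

(a) Volume: 292,000 US gal × 3.785 L/gal = 1,105,220 L.
(a) Hardness to add: (240 − 92) = 148 mg/L as CaCO₃ × 1,105,220 L = 163,600 g as CaCO₃.
(a) Moles of Ca²⁺ (1 mol Ca²⁺ ≡ 1 mol CaCO₃): 163,600 / 100.1 g/mol = 1634 mol.
(a) Mass of CaCl₂·2H₂O: 1634 × 147 = 240,200 g.

(b) Volume: 1590 m³ = 1,590,000 L.
(b) After draining 32% and refilling: 497 × 0.68 + 92 × 0.32 = 367.4 ppm.
(b) Deficit to target: 432 − 367.4 = 64.6 mg/L.
(b) As CaCO₃: 64.6 mg/L × 1,590,000 L = 102,700 g; ÷ 100.1 = 1026 mol Ca²⁺.
(b) Mass: 1026 × 111 = 113,900 g.

(a) 240 kg; (b) 114 kg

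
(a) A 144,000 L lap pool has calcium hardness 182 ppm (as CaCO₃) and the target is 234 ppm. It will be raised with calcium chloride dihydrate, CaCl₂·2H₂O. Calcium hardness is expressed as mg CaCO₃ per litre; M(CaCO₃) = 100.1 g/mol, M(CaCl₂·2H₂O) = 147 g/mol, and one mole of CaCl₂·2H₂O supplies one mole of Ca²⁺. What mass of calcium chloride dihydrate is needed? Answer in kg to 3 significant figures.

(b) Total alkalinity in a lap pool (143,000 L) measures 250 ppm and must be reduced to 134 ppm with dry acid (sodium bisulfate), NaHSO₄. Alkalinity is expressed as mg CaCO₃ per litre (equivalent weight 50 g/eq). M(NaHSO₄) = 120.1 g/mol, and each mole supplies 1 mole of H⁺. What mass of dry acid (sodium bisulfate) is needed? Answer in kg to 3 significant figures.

(a) Hardness to add: (234 − 182) = 52 mg/L as CaCO₃ × 144,000 L = 7488 g as CaCO₃.
(a) Moles of Ca²⁺ (1 mol Ca²⁺ ≡ 1 mol CaCO₃): 7488 / 100.1 g/mol = 74.81 mol.
(a) Mass of CaCl₂·2H₂O: 74.81 × 147 = 11,000 g.

(b) Alkalinity to neutralize: (250 − 134) = 116 mg/L as CaCO₃ × 143,000 L = 16,590 g as CaCO₃.
(b) Equivalents of H⁺ required: 16,590 ÷ 50 g/eq = 331.8 eq = 331.8 mol NaHSO₄.
(b) Mass of NaHSO₄: 331.8 × 120.1 = 39,840 g.

(a) 11.0 kg; (b) 39.8 kg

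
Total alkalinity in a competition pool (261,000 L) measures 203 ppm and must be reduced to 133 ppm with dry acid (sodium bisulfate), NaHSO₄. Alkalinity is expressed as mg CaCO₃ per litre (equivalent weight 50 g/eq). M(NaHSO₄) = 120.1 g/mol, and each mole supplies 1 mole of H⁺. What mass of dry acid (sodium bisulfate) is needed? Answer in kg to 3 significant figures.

43.9 kg

Alkalinity to neutralize: (203 − 133) = 70 mg/L as CaCO₃ × 261,000 L = 18,270 g as CaCO₃.
Equivalents of H⁺ required: 18,270 ÷ 50 g/eq = 365.4 eq = 365.4 mol NaHSO₄.
Mass of NaHSO₄: 365.4 × 120.1 = 43,880 g.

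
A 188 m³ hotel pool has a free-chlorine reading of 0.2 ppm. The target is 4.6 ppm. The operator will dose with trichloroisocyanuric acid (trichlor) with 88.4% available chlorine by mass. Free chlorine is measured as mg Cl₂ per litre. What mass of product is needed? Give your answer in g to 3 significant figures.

Volume: 188 m³ = 188,000 L.
Chlorine deficit: 4.6 − 0.2 = 4.4 ppm = 4.4 mg/L as Cl₂.
Cl₂ equivalent needed: 4.4 mg/L × 188,000 L = 827,200 mg = 827.2 g.
Product at 88.4% available chlorine: 827.2 / 0.884 = 935.7 g.

936 g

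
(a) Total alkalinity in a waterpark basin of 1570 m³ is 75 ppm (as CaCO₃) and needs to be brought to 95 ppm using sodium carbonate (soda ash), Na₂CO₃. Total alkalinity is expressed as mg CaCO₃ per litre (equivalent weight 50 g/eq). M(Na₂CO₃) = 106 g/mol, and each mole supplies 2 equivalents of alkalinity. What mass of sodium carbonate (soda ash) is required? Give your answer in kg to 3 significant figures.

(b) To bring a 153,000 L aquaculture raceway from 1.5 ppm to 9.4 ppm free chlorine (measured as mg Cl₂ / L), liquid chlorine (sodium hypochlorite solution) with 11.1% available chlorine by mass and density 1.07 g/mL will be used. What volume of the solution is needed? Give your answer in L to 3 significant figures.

(a) Volume: 1570 m³ = 1,570,000 L.
(a) Alkalinity to add: (95 − 75) = 20 mg/L as CaCO₃ × 1,570,000 L = 31,400 g as CaCO₃.
(a) Equivalents: 31,400 g ÷ 50 g/eq = 628 eq.
(a) Each mole of Na₂CO₃ supplies 2 eq, so 628 / 2 = 314 mol.
(a) Mass: 314 mol × 106 g/mol = 33,280 g.

(b) Chlorine deficit: 9.4 − 1.5 = 7.9 ppm = 7.9 mg/L as Cl₂.
(b) Cl₂ equivalent needed: 7.9 mg/L × 153,000 L = 1,209,000 mg = 1209 g.
(b) Product at 11.1% available chlorine: 1209 / 0.111 = 10,890 g.
(b) Volume at density 1.07 g/mL: 10,890 g ÷ 1.07 g/mL = 10,180 mL.

(a) 33.3 kg; (b) 10.2 L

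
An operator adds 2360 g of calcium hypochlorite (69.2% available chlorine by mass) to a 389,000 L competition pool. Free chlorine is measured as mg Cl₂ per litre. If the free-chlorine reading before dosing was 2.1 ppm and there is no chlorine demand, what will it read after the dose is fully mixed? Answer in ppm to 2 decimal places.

6.30 ppm

Available chlorine delivered: 2360 g × 0.692 = 1633 g as Cl₂.
Concentration rise: 1633 g / 389,000 L = 4.198 mg/L = 4.20 ppm.
Final FC: 2.1 + 4.20 = 6.30 ppm.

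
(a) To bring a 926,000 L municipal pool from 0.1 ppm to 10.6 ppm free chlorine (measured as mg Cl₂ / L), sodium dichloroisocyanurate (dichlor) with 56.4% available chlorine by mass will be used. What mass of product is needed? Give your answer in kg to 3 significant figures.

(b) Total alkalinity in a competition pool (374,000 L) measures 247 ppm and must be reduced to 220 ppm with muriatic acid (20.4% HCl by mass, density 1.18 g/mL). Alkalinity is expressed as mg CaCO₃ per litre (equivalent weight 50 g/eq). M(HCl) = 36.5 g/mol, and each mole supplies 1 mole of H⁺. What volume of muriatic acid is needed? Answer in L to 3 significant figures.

(a) Chlorine deficit: 10.6 − 0.1 = 10.5 ppm = 10.5 mg/L as Cl₂.
(a) Cl₂ equivalent needed: 10.5 mg/L × 926,000 L = 9,723,000 mg = 9723 g.
(a) Product at 56.4% available chlorine: 9723 / 0.564 = 17,240 g.

(b) Alkalinity to neutralize: (247 − 220) = 27 mg/L as CaCO₃ × 374,000 L = 10,100 g as CaCO₃.
(b) Equivalents of H⁺ required: 10,100 ÷ 50 g/eq = 202 eq = 202 mol HCl.
(b) Mass of HCl: 202 × 36.5 = 7372 g.
(b) Mass of 20.4% solution: 7372 / 0.204 = 36,140 g.
(b) Volume: 36,140 g ÷ 1.18 g/mL = 30,620 mL.

(a) 17.2 kg; (b) 30.6 L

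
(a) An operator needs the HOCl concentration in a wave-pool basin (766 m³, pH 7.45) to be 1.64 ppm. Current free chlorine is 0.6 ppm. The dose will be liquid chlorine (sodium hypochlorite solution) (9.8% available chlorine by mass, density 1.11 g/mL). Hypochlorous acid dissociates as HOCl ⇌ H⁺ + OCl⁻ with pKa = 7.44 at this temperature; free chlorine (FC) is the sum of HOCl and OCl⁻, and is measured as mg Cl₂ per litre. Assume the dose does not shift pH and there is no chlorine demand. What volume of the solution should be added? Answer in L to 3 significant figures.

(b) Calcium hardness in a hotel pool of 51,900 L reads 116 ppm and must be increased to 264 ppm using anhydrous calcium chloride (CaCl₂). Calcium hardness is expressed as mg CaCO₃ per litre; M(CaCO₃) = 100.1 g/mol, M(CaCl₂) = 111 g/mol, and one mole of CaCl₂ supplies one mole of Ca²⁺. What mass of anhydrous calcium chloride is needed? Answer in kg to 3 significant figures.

(a) 19.1 L; (b) 8.52 kg

(a) Volume: 766 m³ = 766,000 L.
(a) [OCl⁻]/[HOCl] = 10^(pH − pKa) = 10^(7.45 − 7.44) = 1.023; fraction as HOCl = 1/(1 + 1.023) = 0.4942.
(a) Free chlorine required for 1.64 ppm HOCl: 1.64 / 0.4942 = 3.318 ppm.
(a) FC to add: 3.318 − 0.6 = 2.718 mg/L as Cl₂.
(a) Cl₂ equivalent: 2.718 mg/L × 766,000 L = 2082 g.
(a) Product at 9.8% available Cl: 2082 / 0.098 = 21,250 g.
(a) Volume: 21,250 g ÷ 1.11 g/mL = 19,140 mL.

(b) Hardness to add: (264 − 116) = 148 mg/L as CaCO₃ × 51,900 L = 7681 g as CaCO₃.
(b) Moles of Ca²⁺ (1 mol Ca²⁺ ≡ 1 mol CaCO₃): 7681 / 100.1 g/mol = 76.74 mol.
(b) Mass of CaCl₂: 76.74 × 111 = 8518 g.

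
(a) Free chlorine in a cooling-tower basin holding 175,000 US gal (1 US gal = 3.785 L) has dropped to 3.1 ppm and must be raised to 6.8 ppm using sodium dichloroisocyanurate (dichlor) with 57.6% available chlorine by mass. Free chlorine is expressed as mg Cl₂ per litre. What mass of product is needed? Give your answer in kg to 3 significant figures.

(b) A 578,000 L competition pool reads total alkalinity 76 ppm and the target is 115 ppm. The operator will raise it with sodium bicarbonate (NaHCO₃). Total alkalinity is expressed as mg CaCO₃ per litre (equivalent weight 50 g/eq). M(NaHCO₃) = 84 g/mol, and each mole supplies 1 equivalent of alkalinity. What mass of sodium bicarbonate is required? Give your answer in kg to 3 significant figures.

(a) Volume: 175,000 US gal × 3.785 L/gal = 662,375 L.
(a) Chlorine deficit: 6.8 − 3.1 = 3.7 ppm = 3.7 mg/L as Cl₂.
(a) Cl₂ equivalent needed: 3.7 mg/L × 662,375 L = 2,451,000 mg = 2451 g.
(a) Product at 57.6% available chlorine: 2451 / 0.576 = 4255 g.

(b) Alkalinity to add: (115 − 76) = 39 mg/L as CaCO₃ × 578,000 L = 22,540 g as CaCO₃.
(b) Equivalents: 22,540 g ÷ 50 g/eq = 450.8 eq.
(b) NaHCO₃ supplies 1 eq per mole → 450.8 mol.
(b) Mass: 450.8 mol × 84 g/mol = 37,870 g.

(a) 4.25 kg; (b) 37.9 kg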